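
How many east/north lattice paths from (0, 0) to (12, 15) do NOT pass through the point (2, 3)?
Number of paths = 10917400

Total paths from (0, 0) to (12, 15): C(27, 12) = 17383860. Paths through (2, 3): (paths (0, 0) → (2, 3)) × (paths (2, 3) → (12, 15)) = C(5, 2) · C(22, 10) = 10 · 646646 = 6466460. Avoidance count = 17383860 − 6466460 = 10917400.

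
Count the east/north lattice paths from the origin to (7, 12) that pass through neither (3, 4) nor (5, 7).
Number of paths = 23781

Inclusion–exclusion. Total paths: C(19, 7) = 50388. Through P₁: C(7, 3)·C(12, 4) = 17325. Through P₂: C(12, 5)·C(7, 2) = 16632. Since P₁ is strictly southwest of P₂, a monotone path through both must visit P₁ then P₂; paths through both = C(7, 3)·C(5, 2)·C(7, 2) = 7350. Avoid both = 50388 − 17325 − 16632 + 7350 = 23781.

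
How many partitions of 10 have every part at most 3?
p(10, parts ≤ 3) = 14

Partitions of 10 with all parts ≤ 3: 3+3+3+1, 3+3+2+2, 3+3+2+1+1, 3+3+1+1+1+1, 3+2+2+2+1, 3+2+2+1+1+1, 3+2+1+1+1+1+1, 3+1+1+1+1+1+1+1, 2+2+2+2+2, 2+2+2+2+1+1, 2+2+2+1+1+1+1, 2+2+1+1+1+1+1+1, 2+1+1+1+1+1+1+1+1, 1+1+1+1+1+1+1+1+1+1. Count = 14.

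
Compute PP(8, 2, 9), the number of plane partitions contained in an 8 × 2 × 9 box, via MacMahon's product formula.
PP(8, 2, 9) = 118195220

Evaluate the triple product over i = 1..8, j = 1..2, k = 1..9. The factors are (2/1) · (3/2) · (4/3) · (5/4) · (6/5) · (7/6) · (8/7) · (9/8) · … (144 factors total). The numerators and denominators telescope so the product is an integer; carrying out the multiplication exactly gives PP(8, 2, 9) = 118195220.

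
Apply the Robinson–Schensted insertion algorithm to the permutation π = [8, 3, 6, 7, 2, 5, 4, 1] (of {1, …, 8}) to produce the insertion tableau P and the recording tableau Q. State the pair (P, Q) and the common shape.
P = [1, 4, 7] / [2, 5] / [3] / [6] / [8];  Q = [1, 3, 4] / [2, 6] / [5] / [7] / [8];  common shape = (3, 2, 1, 1, 1)

Row-insert the values π_1, π_2, … into P one at a time, bumping the leftmost entry strictly greater than the inserted value down to the next row. The recording tableau Q records, in position (i, j), the step at which that cell was added to P.
  Insert 8 (step 1): P = [8];  Q = [1]
  Insert 3 (step 2): P = [3] / [8];  Q = [1] / [2]
  Insert 6 (step 3): P = [3, 6] / [8];  Q = [1, 3] / [2]
  Insert 7 (step 4): P = [3, 6, 7] / [8];  Q = [1, 3, 4] / [2]
  Insert 2 (step 5): P = [2, 6, 7] / [3] / [8];  Q = [1, 3, 4] / [2] / [5]
  Insert 5 (step 6): P = [2, 5, 7] / [3, 6] / [8];  Q = [1, 3, 4] / [2, 6] / [5]
  Insert 4 (step 7): P = [2, 4, 7] / [3, 5] / [6] / [8];  Q = [1, 3, 4] / [2, 6] / [5] / [7]
  Insert 1 (step 8): P = [1, 4, 7] / [2, 5] / [3] / [6] / [8];  Q = [1, 3, 4] / [2, 6] / [5] / [7] / [8]
Final shape: (3, 2, 1, 1, 1).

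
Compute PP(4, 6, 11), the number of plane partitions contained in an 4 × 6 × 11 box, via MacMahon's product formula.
PP(4, 6, 11) = 14675134144320

Evaluate the triple product over i = 1..4, j = 1..6, k = 1..11. The factors are (2/1) · (3/2) · (4/3) · (5/4) · (6/5) · (7/6) · (8/7) · (9/8) · … (264 factors total). The numerators and denominators telescope so the product is an integer; carrying out the multiplication exactly gives PP(4, 6, 11) = 14675134144320.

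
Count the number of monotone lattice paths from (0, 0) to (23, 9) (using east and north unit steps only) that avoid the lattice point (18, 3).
Number of paths = 27434340

Total paths from (0, 0) to (23, 9): C(32, 23) = 28048800. Paths through (18, 3): (paths (0, 0) → (18, 3)) × (paths (18, 3) → (23, 9)) = C(21, 18) · C(11, 5) = 1330 · 462 = 614460. Avoidance count = 28048800 − 614460 = 27434340.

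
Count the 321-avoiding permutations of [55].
C_55 = 1759414616608818870992479875972

These 321-avoiding permutations are counted by the Catalan number C_n = (1/(n + 1)) · C(2n, n). For n = 55: C_55 = (1/56) · C(110, 55) = 98527218530093856775578873054432/56 = 1759414616608818870992479875972.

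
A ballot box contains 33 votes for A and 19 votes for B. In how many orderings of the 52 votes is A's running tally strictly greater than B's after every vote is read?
Strict-lead orderings = 20558563992050

Total orderings of the 52 votes with 33 for A: C(52, 33) = 76360380541900. By the Bertrand ballot formula (Cycle Lemma / reflection principle), the number of orderings in which A is strictly ahead of B throughout is (p − q)/(p + q) · C(p + q, p) = (33 − 19)/(33 + 19) · 76360380541900 = 20558563992050.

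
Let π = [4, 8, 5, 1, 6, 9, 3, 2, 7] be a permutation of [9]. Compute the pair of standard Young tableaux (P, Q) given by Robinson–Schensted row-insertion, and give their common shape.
P = [1, 2, 6, 7] / [3, 5, 9] / [4] / [8];  Q = [1, 2, 5, 6] / [3, 7, 9] / [4] / [8];  common shape = (4, 3, 1, 1)

Row-insert the values π_1, π_2, … into P one at a time, bumping the leftmost entry strictly greater than the inserted value down to the next row. The recording tableau Q records, in position (i, j), the step at which that cell was added to P.
  Insert 4 (step 1): P = [4];  Q = [1]
  Insert 8 (step 2): P = [4, 8];  Q = [1, 2]
  Insert 5 (step 3): P = [4, 5] / [8];  Q = [1, 2] / [3]
  Insert 1 (step 4): P = [1, 5] / [4] / [8];  Q = [1, 2] / [3] / [4]
  Insert 6 (step 5): P = [1, 5, 6] / [4] / [8];  Q = [1, 2, 5] / [3] / [4]
  Insert 9 (step 6): P = [1, 5, 6, 9] / [4] / [8];  Q = [1, 2, 5, 6] / [3] / [4]
  Insert 3 (step 7): P = [1, 3, 6, 9] / [4, 5] / [8];  Q = [1, 2, 5, 6] / [3, 7] / [4]
  Insert 2 (step 8): P = [1, 2, 6, 9] / [3, 5] / [4] / [8];  Q = [1, 2, 5, 6] / [3, 7] / [4] / [8]
  Insert 7 (step 9): P = [1, 2, 6, 7] / [3, 5, 9] / [4] / [8];  Q = [1, 2, 5, 6] / [3, 7, 9] / [4] / [8]
Final shape: (4, 3, 1, 1).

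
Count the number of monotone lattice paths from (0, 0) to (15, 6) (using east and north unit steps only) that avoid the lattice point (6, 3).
Number of paths = 35784

Total paths from (0, 0) to (15, 6): C(21, 15) = 54264. Paths through (6, 3): (paths (0, 0) → (6, 3)) × (paths (6, 3) → (15, 6)) = C(9, 6) · C(12, 9) = 84 · 220 = 18480. Avoidance count = 54264 − 18480 = 35784.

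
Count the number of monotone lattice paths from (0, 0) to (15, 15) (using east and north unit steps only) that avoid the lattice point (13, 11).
Number of paths = 117675360

Total paths from (0, 0) to (15, 15): C(30, 15) = 155117520. Paths through (13, 11): (paths (0, 0) → (13, 11)) × (paths (13, 11) → (15, 15)) = C(24, 13) · C(6, 2) = 2496144 · 15 = 37442160. Avoidance count = 155117520 − 37442160 = 117675360.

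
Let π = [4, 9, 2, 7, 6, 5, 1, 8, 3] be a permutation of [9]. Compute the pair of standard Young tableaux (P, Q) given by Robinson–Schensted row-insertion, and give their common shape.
P = [1, 3, 8] / [2, 5] / [4, 6] / [7] / [9];  Q = [1, 2, 8] / [3, 4] / [5, 9] / [6] / [7];  common shape = (3, 2, 2, 1, 1)

Row-insert the values π_1, π_2, … into P one at a time, bumping the leftmost entry strictly greater than the inserted value down to the next row. The recording tableau Q records, in position (i, j), the step at which that cell was added to P.
  Insert 4 (step 1): P = [4];  Q = [1]
  Insert 9 (step 2): P = [4, 9];  Q = [1, 2]
  Insert 2 (step 3): P = [2, 9] / [4];  Q = [1, 2] / [3]
  Insert 7 (step 4): P = [2, 7] / [4, 9];  Q = [1, 2] / [3, 4]
  Insert 6 (step 5): P = [2, 6] / [4, 7] / [9];  Q = [1, 2] / [3, 4] / [5]
  Insert 5 (step 6): P = [2, 5] / [4, 6] / [7] / [9];  Q = [1, 2] / [3, 4] / [5] / [6]
  Insert 1 (step 7): P = [1, 5] / [2, 6] / [4] / [7] / [9];  Q = [1, 2] / [3, 4] / [5] / [6] / [7]
  Insert 8 (step 8): P = [1, 5, 8] / [2, 6] / [4] / [7] / [9];  Q = [1, 2, 8] / [3, 4] / [5] / [6] / [7]
  Insert 3 (step 9): P = [1, 3, 8] / [2, 5] / [4, 6] / [7] / [9];  Q = [1, 2, 8] / [3, 4] / [5, 9] / [6] / [7]
Final shape: (3, 2, 2, 1, 1).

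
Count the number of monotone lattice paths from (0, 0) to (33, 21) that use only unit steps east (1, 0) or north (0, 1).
Number of paths = 520341450264090

A monotone lattice path from (0, 0) to (33, 21) consists of 33 east steps and 21 north steps in some order, so it is determined by which 33 of the 54 steps are east. The count is C(54, 33) = 520341450264090.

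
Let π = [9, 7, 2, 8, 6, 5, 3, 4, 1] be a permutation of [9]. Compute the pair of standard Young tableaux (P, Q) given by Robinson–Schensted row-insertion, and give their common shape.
P = [1, 3, 4] / [2, 8] / [5] / [6] / [7] / [9];  Q = [1, 4, 8] / [2, 5] / [3] / [6] / [7] / [9];  common shape = (3, 2, 1, 1, 1, 1)

Row-insert the values π_1, π_2, … into P one at a time, bumping the leftmost entry strictly greater than the inserted value down to the next row. The recording tableau Q records, in position (i, j), the step at which that cell was added to P.
  Insert 9 (step 1): P = [9];  Q = [1]
  Insert 7 (step 2): P = [7] / [9];  Q = [1] / [2]
  Insert 2 (step 3): P = [2] / [7] / [9];  Q = [1] / [2] / [3]
  Insert 8 (step 4): P = [2, 8] / [7] / [9];  Q = [1, 4] / [2] / [3]
  Insert 6 (step 5): P = [2, 6] / [7, 8] / [9];  Q = [1, 4] / [2, 5] / [3]
  Insert 5 (step 6): P = [2, 5] / [6, 8] / [7] / [9];  Q = [1, 4] / [2, 5] / [3] / [6]
  Insert 3 (step 7): P = [2, 3] / [5, 8] / [6] / [7] / [9];  Q = [1, 4] / [2, 5] / [3] / [6] / [7]
  Insert 4 (step 8): P = [2, 3, 4] / [5, 8] / [6] / [7] / [9];  Q = [1, 4, 8] / [2, 5] / [3] / [6] / [7]
  Insert 1 (step 9): P = [1, 3, 4] / [2, 8] / [5] / [6] / [7] / [9];  Q = [1, 4, 8] / [2, 5] / [3] / [6] / [7] / [9]
Final shape: (3, 2, 1, 1, 1, 1).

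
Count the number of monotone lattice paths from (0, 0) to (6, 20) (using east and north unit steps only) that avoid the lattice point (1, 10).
Number of paths = 197197

Total paths from (0, 0) to (6, 20): C(26, 6) = 230230. Paths through (1, 10): (paths (0, 0) → (1, 10)) × (paths (1, 10) → (6, 20)) = C(11, 1) · C(15, 5) = 11 · 3003 = 33033. Avoidance count = 230230 − 33033 = 197197.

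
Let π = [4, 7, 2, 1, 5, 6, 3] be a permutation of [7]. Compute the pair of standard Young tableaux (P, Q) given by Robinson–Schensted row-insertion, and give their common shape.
P = [1, 3, 6] / [2, 5] / [4, 7];  Q = [1, 2, 6] / [3, 5] / [4, 7];  common shape = (3, 2, 2)

Row-insert the values π_1, π_2, … into P one at a time, bumping the leftmost entry strictly greater than the inserted value down to the next row. The recording tableau Q records, in position (i, j), the step at which that cell was added to P.
  Insert 4 (step 1): P = [4];  Q = [1]
  Insert 7 (step 2): P = [4, 7];  Q = [1, 2]
  Insert 2 (step 3): P = [2, 7] / [4];  Q = [1, 2] / [3]
  Insert 1 (step 4): P = [1, 7] / [2] / [4];  Q = [1, 2] / [3] / [4]
  Insert 5 (step 5): P = [1, 5] / [2, 7] / [4];  Q = [1, 2] / [3, 5] / [4]
  Insert 6 (step 6): P = [1, 5, 6] / [2, 7] / [4];  Q = [1, 2, 6] / [3, 5] / [4]
  Insert 3 (step 7): P = [1, 3, 6] / [2, 5] / [4, 7];  Q = [1, 2, 6] / [3, 5] / [4, 7]
Final shape: (3, 2, 2).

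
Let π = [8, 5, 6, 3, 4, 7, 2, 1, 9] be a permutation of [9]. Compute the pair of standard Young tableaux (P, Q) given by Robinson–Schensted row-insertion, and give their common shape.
P = [1, 4, 7, 9] / [2, 6] / [3] / [5] / [8];  Q = [1, 3, 6, 9] / [2, 5] / [4] / [7] / [8];  common shape = (4, 2, 1, 1, 1)

Row-insert the values π_1, π_2, … into P one at a time, bumping the leftmost entry strictly greater than the inserted value down to the next row. The recording tableau Q records, in position (i, j), the step at which that cell was added to P.
  Insert 8 (step 1): P = [8];  Q = [1]
  Insert 5 (step 2): P = [5] / [8];  Q = [1] / [2]
  Insert 6 (step 3): P = [5, 6] / [8];  Q = [1, 3] / [2]
  Insert 3 (step 4): P = [3, 6] / [5] / [8];  Q = [1, 3] / [2] / [4]
  Insert 4 (step 5): P = [3, 4] / [5, 6] / [8];  Q = [1, 3] / [2, 5] / [4]
  Insert 7 (step 6): P = [3, 4, 7] / [5, 6] / [8];  Q = [1, 3, 6] / [2, 5] / [4]
  Insert 2 (step 7): P = [2, 4, 7] / [3, 6] / [5] / [8];  Q = [1, 3, 6] / [2, 5] / [4] / [7]
  Insert 1 (step 8): P = [1, 4, 7] / [2, 6] / [3] / [5] / [8];  Q = [1, 3, 6] / [2, 5] / [4] / [7] / [8]
  Insert 9 (step 9): P = [1, 4, 7, 9] / [2, 6] / [3] / [5] / [8];  Q = [1, 3, 6, 9] / [2, 5] / [4] / [7] / [8]
Final shape: (4, 2, 1, 1, 1).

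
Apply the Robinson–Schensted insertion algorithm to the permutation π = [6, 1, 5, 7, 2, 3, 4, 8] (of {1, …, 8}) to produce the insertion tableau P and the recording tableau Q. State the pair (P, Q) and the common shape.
P = [1, 2, 3, 4, 8] / [5, 7] / [6];  Q = [1, 3, 4, 7, 8] / [2, 6] / [5];  common shape = (5, 2, 1)

Row-insert the values π_1, π_2, … into P one at a time, bumping the leftmost entry strictly greater than the inserted value down to the next row. The recording tableau Q records, in position (i, j), the step at which that cell was added to P.
  Insert 6 (step 1): P = [6];  Q = [1]
  Insert 1 (step 2): P = [1] / [6];  Q = [1] / [2]
  Insert 5 (step 3): P = [1, 5] / [6];  Q = [1, 3] / [2]
  Insert 7 (step 4): P = [1, 5, 7] / [6];  Q = [1, 3, 4] / [2]
  Insert 2 (step 5): P = [1, 2, 7] / [5] / [6];  Q = [1, 3, 4] / [2] / [5]
  Insert 3 (step 6): P = [1, 2, 3] / [5, 7] / [6];  Q = [1, 3, 4] / [2, 6] / [5]
  Insert 4 (step 7): P = [1, 2, 3, 4] / [5, 7] / [6];  Q = [1, 3, 4, 7] / [2, 6] / [5]
  Insert 8 (step 8): P = [1, 2, 3, 4, 8] / [5, 7] / [6];  Q = [1, 3, 4, 7, 8] / [2, 6] / [5]
Final shape: (5, 2, 1).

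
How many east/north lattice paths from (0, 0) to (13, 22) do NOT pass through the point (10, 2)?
Number of paths = 1476220914

Total paths from (0, 0) to (13, 22): C(35, 13) = 1476337800. Paths through (10, 2): (paths (0, 0) → (10, 2)) × (paths (10, 2) → (13, 22)) = C(12, 10) · C(23, 3) = 66 · 1771 = 116886. Avoidance count = 1476337800 − 116886 = 1476220914.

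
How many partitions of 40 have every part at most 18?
p(40, parts ≤ 18) = 33834

Use the recurrence p(n, m) = p(n, m−1) + p(n−m, m): either the largest part is < m (count p(n, m−1)) or the largest part is exactly m (remove one copy of m, count p(n−m, m)). With p(0, ·) = 1 this gives p(40, parts ≤ 18) = 33834. (By conjugating Young diagrams, this also counts partitions of 40 into at most 18 parts.)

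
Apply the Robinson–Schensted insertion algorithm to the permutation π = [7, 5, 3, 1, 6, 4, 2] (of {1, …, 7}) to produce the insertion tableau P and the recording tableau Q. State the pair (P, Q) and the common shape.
P = [1, 2] / [3, 4] / [5, 6] / [7];  Q = [1, 5] / [2, 6] / [3, 7] / [4];  common shape = (2, 2, 2, 1)

Row-insert the values π_1, π_2, … into P one at a time, bumping the leftmost entry strictly greater than the inserted value down to the next row. The recording tableau Q records, in position (i, j), the step at which that cell was added to P.
  Insert 7 (step 1): P = [7];  Q = [1]
  Insert 5 (step 2): P = [5] / [7];  Q = [1] / [2]
  Insert 3 (step 3): P = [3] / [5] / [7];  Q = [1] / [2] / [3]
  Insert 1 (step 4): P = [1] / [3] / [5] / [7];  Q = [1] / [2] / [3] / [4]
  Insert 6 (step 5): P = [1, 6] / [3] / [5] / [7];  Q = [1, 5] / [2] / [3] / [4]
  Insert 4 (step 6): P = [1, 4] / [3, 6] / [5] / [7];  Q = [1, 5] / [2, 6] / [3] / [4]
  Insert 2 (step 7): P = [1, 2] / [3, 4] / [5, 6] / [7];  Q = [1, 5] / [2, 6] / [3, 7] / [4]
Final shape: (2, 2, 2, 1).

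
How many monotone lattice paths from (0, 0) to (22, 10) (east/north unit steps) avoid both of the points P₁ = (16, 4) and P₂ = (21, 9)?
Number of paths = 33863040

Inclusion–exclusion. Total paths: C(32, 22) = 64512240. Through P₁: C(20, 16)·C(12, 6) = 4476780. Through P₂: C(30, 21)·C(2, 1) = 28614300. Since P₁ is strictly southwest of P₂, a monotone path through both must visit P₁ then P₂; paths through both = C(20, 16)·C(10, 5)·C(2, 1) = 2441880. Avoid both = 64512240 − 4476780 − 28614300 + 2441880 = 33863040.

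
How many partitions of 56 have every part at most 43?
p(56, parts ≤ 43) = 526551

Use the recurrence p(n, m) = p(n, m−1) + p(n−m, m): either the largest part is < m (count p(n, m−1)) or the largest part is exactly m (remove one copy of m, count p(n−m, m)). With p(0, ·) = 1 this gives p(56, parts ≤ 43) = 526551. (By conjugating Young diagrams, this also counts partitions of 56 into at most 43 parts.)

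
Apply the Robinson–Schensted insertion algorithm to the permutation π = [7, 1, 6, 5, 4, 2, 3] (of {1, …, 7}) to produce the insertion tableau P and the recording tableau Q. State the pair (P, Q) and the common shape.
P = [1, 2, 3] / [4] / [5] / [6] / [7];  Q = [1, 3, 7] / [2] / [4] / [5] / [6];  common shape = (3, 1, 1, 1, 1)

Row-insert the values π_1, π_2, … into P one at a time, bumping the leftmost entry strictly greater than the inserted value down to the next row. The recording tableau Q records, in position (i, j), the step at which that cell was added to P.
  Insert 7 (step 1): P = [7];  Q = [1]
  Insert 1 (step 2): P = [1] / [7];  Q = [1] / [2]
  Insert 6 (step 3): P = [1, 6] / [7];  Q = [1, 3] / [2]
  Insert 5 (step 4): P = [1, 5] / [6] / [7];  Q = [1, 3] / [2] / [4]
  Insert 4 (step 5): P = [1, 4] / [5] / [6] / [7];  Q = [1, 3] / [2] / [4] / [5]
  Insert 2 (step 6): P = [1, 2] / [4] / [5] / [6] / [7];  Q = [1, 3] / [2] / [4] / [5] / [6]
  Insert 3 (step 7): P = [1, 2, 3] / [4] / [5] / [6] / [7];  Q = [1, 3, 7] / [2] / [4] / [5] / [6]
Final shape: (3, 1, 1, 1, 1).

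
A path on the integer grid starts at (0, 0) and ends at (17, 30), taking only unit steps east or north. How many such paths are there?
Number of paths = 2741188875414

A monotone lattice path from (0, 0) to (17, 30) consists of 17 east steps and 30 north steps in some order, so it is determined by which 17 of the 47 steps are east. The count is C(47, 17) = 2741188875414.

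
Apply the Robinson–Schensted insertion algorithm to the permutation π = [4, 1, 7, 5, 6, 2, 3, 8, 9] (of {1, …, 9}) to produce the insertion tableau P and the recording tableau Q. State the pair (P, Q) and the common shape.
P = [1, 2, 3, 8, 9] / [4, 5, 6] / [7];  Q = [1, 3, 5, 8, 9] / [2, 4, 7] / [6];  common shape = (5, 3, 1)

Row-insert the values π_1, π_2, … into P one at a time, bumping the leftmost entry strictly greater than the inserted value down to the next row. The recording tableau Q records, in position (i, j), the step at which that cell was added to P.
  Insert 4 (step 1): P = [4];  Q = [1]
  Insert 1 (step 2): P = [1] / [4];  Q = [1] / [2]
  Insert 7 (step 3): P = [1, 7] / [4];  Q = [1, 3] / [2]
  Insert 5 (step 4): P = [1, 5] / [4, 7];  Q = [1, 3] / [2, 4]
  Insert 6 (step 5): P = [1, 5, 6] / [4, 7];  Q = [1, 3, 5] / [2, 4]
  Insert 2 (step 6): P = [1, 2, 6] / [4, 5] / [7];  Q = [1, 3, 5] / [2, 4] / [6]
  Insert 3 (step 7): P = [1, 2, 3] / [4, 5, 6] / [7];  Q = [1, 3, 5] / [2, 4, 7] / [6]
  Insert 8 (step 8): P = [1, 2, 3, 8] / [4, 5, 6] / [7];  Q = [1, 3, 5, 8] / [2, 4, 7] / [6]
  Insert 9 (step 9): P = [1, 2, 3, 8, 9] / [4, 5, 6] / [7];  Q = [1, 3, 5, 8, 9] / [2, 4, 7] / [6]
Final shape: (5, 3, 1).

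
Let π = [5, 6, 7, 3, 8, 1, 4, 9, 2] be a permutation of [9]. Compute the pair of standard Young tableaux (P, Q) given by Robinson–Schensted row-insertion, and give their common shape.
P = [1, 2, 7, 8, 9] / [3, 4] / [5, 6];  Q = [1, 2, 3, 5, 8] / [4, 7] / [6, 9];  common shape = (5, 2, 2)

Row-insert the values π_1, π_2, … into P one at a time, bumping the leftmost entry strictly greater than the inserted value down to the next row. The recording tableau Q records, in position (i, j), the step at which that cell was added to P.
  Insert 5 (step 1): P = [5];  Q = [1]
  Insert 6 (step 2): P = [5, 6];  Q = [1, 2]
  Insert 7 (step 3): P = [5, 6, 7];  Q = [1, 2, 3]
  Insert 3 (step 4): P = [3, 6, 7] / [5];  Q = [1, 2, 3] / [4]
  Insert 8 (step 5): P = [3, 6, 7, 8] / [5];  Q = [1, 2, 3, 5] / [4]
  Insert 1 (step 6): P = [1, 6, 7, 8] / [3] / [5];  Q = [1, 2, 3, 5] / [4] / [6]
  Insert 4 (step 7): P = [1, 4, 7, 8] / [3, 6] / [5];  Q = [1, 2, 3, 5] / [4, 7] / [6]
  Insert 9 (step 8): P = [1, 4, 7, 8, 9] / [3, 6] / [5];  Q = [1, 2, 3, 5, 8] / [4, 7] / [6]
  Insert 2 (step 9): P = [1, 2, 7, 8, 9] / [3, 4] / [5, 6];  Q = [1, 2, 3, 5, 8] / [4, 7] / [6, 9]
Final shape: (5, 2, 2).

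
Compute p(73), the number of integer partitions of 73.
p(73) = 6185689

Compute p(n) via the recurrence p(n, m) = p(n, m−1) + p(n−m, m), where p(n, m) counts partitions of n with all parts ≤ m and p(n) = p(n, n). The base cases are p(0, m) = 1 and p(n, 0) = 0 for n > 0. Filling the table yields p(73) = 6185689. (Euler's pentagonal recurrence is an alternative.)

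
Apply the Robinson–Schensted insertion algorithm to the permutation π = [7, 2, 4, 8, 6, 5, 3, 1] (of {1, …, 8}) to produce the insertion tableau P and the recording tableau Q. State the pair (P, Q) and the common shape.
P = [1, 3, 5] / [2, 8] / [4] / [6] / [7];  Q = [1, 3, 4] / [2, 5] / [6] / [7] / [8];  common shape = (3, 2, 1, 1, 1)

Row-insert the values π_1, π_2, … into P one at a time, bumping the leftmost entry strictly greater than the inserted value down to the next row. The recording tableau Q records, in position (i, j), the step at which that cell was added to P.
  Insert 7 (step 1): P = [7];  Q = [1]
  Insert 2 (step 2): P = [2] / [7];  Q = [1] / [2]
  Insert 4 (step 3): P = [2, 4] / [7];  Q = [1, 3] / [2]
  Insert 8 (step 4): P = [2, 4, 8] / [7];  Q = [1, 3, 4] / [2]
  Insert 6 (step 5): P = [2, 4, 6] / [7, 8];  Q = [1, 3, 4] / [2, 5]
  Insert 5 (step 6): P = [2, 4, 5] / [6, 8] / [7];  Q = [1, 3, 4] / [2, 5] / [6]
  Insert 3 (step 7): P = [2, 3, 5] / [4, 8] / [6] / [7];  Q = [1, 3, 4] / [2, 5] / [6] / [7]
  Insert 1 (step 8): P = [1, 3, 5] / [2, 8] / [4] / [6] / [7];  Q = [1, 3, 4] / [2, 5] / [6] / [7] / [8]
Final shape: (3, 2, 1, 1, 1).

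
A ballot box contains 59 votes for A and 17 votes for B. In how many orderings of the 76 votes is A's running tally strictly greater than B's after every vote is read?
Strict-lead orderings = 21123646950457800

Total orderings of the 76 votes with 59 for A: C(76, 59) = 38223742100828400. By the Bertrand ballot formula (Cycle Lemma / reflection principle), the number of orderings in which A is strictly ahead of B throughout is (p − q)/(p + q) · C(p + q, p) = (59 − 17)/(59 + 17) · 38223742100828400 = 21123646950457800.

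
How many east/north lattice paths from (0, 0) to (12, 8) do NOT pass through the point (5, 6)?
Number of paths = 109338

Total paths from (0, 0) to (12, 8): C(20, 12) = 125970. Paths through (5, 6): (paths (0, 0) → (5, 6)) × (paths (5, 6) → (12, 8)) = C(11, 5) · C(9, 7) = 462 · 36 = 16632. Avoidance count = 125970 − 16632 = 109338.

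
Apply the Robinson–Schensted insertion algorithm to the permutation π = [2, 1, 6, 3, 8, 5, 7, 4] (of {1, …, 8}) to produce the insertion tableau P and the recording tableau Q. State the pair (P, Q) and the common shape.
P = [1, 3, 4, 7] / [2, 5, 8] / [6];  Q = [1, 3, 5, 7] / [2, 4, 6] / [8];  common shape = (4, 3, 1)

Row-insert the values π_1, π_2, … into P one at a time, bumping the leftmost entry strictly greater than the inserted value down to the next row. The recording tableau Q records, in position (i, j), the step at which that cell was added to P.
  Insert 2 (step 1): P = [2];  Q = [1]
  Insert 1 (step 2): P = [1] / [2];  Q = [1] / [2]
  Insert 6 (step 3): P = [1, 6] / [2];  Q = [1, 3] / [2]
  Insert 3 (step 4): P = [1, 3] / [2, 6];  Q = [1, 3] / [2, 4]
  Insert 8 (step 5): P = [1, 3, 8] / [2, 6];  Q = [1, 3, 5] / [2, 4]
  Insert 5 (step 6): P = [1, 3, 5] / [2, 6, 8];  Q = [1, 3, 5] / [2, 4, 6]
  Insert 7 (step 7): P = [1, 3, 5, 7] / [2, 6, 8];  Q = [1, 3, 5, 7] / [2, 4, 6]
  Insert 4 (step 8): P = [1, 3, 4, 7] / [2, 5, 8] / [6];  Q = [1, 3, 5, 7] / [2, 4, 6] / [8]
Final shape: (4, 3, 1).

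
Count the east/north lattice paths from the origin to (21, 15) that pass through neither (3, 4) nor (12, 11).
Number of paths = 3676547640

Inclusion–exclusion. Total paths: C(36, 21) = 5567902560. Through P₁: C(7, 3)·C(29, 18) = 1210905150. Through P₂: C(23, 12)·C(13, 9) = 966735770. Since P₁ is strictly southwest of P₂, a monotone path through both must visit P₁ then P₂; paths through both = C(7, 3)·C(16, 9)·C(13, 9) = 286286000. Avoid both = 5567902560 − 1210905150 − 966735770 + 286286000 = 3676547640.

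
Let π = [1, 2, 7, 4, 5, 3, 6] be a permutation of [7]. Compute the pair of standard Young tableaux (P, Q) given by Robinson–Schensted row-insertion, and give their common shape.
P = [1, 2, 3, 5, 6] / [4] / [7];  Q = [1, 2, 3, 5, 7] / [4] / [6];  common shape = (5, 1, 1)

Row-insert the values π_1, π_2, … into P one at a time, bumping the leftmost entry strictly greater than the inserted value down to the next row. The recording tableau Q records, in position (i, j), the step at which that cell was added to P.
  Insert 1 (step 1): P = [1];  Q = [1]
  Insert 2 (step 2): P = [1, 2];  Q = [1, 2]
  Insert 7 (step 3): P = [1, 2, 7];  Q = [1, 2, 3]
  Insert 4 (step 4): P = [1, 2, 4] / [7];  Q = [1, 2, 3] / [4]
  Insert 5 (step 5): P = [1, 2, 4, 5] / [7];  Q = [1, 2, 3, 5] / [4]
  Insert 3 (step 6): P = [1, 2, 3, 5] / [4] / [7];  Q = [1, 2, 3, 5] / [4] / [6]
  Insert 6 (step 7): P = [1, 2, 3, 5, 6] / [4] / [7];  Q = [1, 2, 3, 5, 7] / [4] / [6]
Final shape: (5, 1, 1).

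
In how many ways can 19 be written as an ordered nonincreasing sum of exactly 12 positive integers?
p(19, 12 parts) = 15

Partitions of n into exactly k parts are in bijection with partitions of n − k into at most k parts (subtract 1 from each part). So p(19, exactly 12) = p(7, parts ≤ 12). Computing via the recurrence p(m, j) = p(m, j−1) + p(m−j, j) gives 15.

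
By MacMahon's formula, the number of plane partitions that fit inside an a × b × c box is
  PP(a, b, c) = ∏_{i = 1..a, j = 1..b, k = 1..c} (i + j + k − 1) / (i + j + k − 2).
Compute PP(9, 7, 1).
PP(9, 7, 1) = 11440

Evaluate the triple product over i = 1..9, j = 1..7, k = 1..1. The factors are (2/1) · (3/2) · (4/3) · (5/4) · (6/5) · (7/6) · (8/7) · (3/2) · … (63 factors total). The numerators and denominators telescope so the product is an integer; carrying out the multiplication exactly gives PP(9, 7, 1) = 11440.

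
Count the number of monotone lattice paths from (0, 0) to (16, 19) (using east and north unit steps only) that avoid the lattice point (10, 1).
Number of paths = 4058448394

Total paths from (0, 0) to (16, 19): C(35, 16) = 4059928950. Paths through (10, 1): (paths (0, 0) → (10, 1)) × (paths (10, 1) → (16, 19)) = C(11, 10) · C(24, 6) = 11 · 134596 = 1480556. Avoidance count = 4059928950 − 1480556 = 4058448394.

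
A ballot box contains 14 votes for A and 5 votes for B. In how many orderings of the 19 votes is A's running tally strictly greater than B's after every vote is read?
Strict-lead orderings = 5508

Total orderings of the 19 votes with 14 for A: C(19, 14) = 11628. By the Bertrand ballot formula (Cycle Lemma / reflection principle), the number of orderings in which A is strictly ahead of B throughout is (p − q)/(p + q) · C(p + q, p) = (14 − 5)/(14 + 5) · 11628 = 5508.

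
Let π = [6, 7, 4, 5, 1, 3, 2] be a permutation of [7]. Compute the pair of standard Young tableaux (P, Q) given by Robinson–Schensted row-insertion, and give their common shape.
P = [1, 2] / [3, 5] / [4, 7] / [6];  Q = [1, 2] / [3, 4] / [5, 6] / [7];  common shape = (2, 2, 2, 1)

Row-insert the values π_1, π_2, … into P one at a time, bumping the leftmost entry strictly greater than the inserted value down to the next row. The recording tableau Q records, in position (i, j), the step at which that cell was added to P.
  Insert 6 (step 1): P = [6];  Q = [1]
  Insert 7 (step 2): P = [6, 7];  Q = [1, 2]
  Insert 4 (step 3): P = [4, 7] / [6];  Q = [1, 2] / [3]
  Insert 5 (step 4): P = [4, 5] / [6, 7];  Q = [1, 2] / [3, 4]
  Insert 1 (step 5): P = [1, 5] / [4, 7] / [6];  Q = [1, 2] / [3, 4] / [5]
  Insert 3 (step 6): P = [1, 3] / [4, 5] / [6, 7];  Q = [1, 2] / [3, 4] / [5, 6]
  Insert 2 (step 7): P = [1, 2] / [3, 5] / [4, 7] / [6];  Q = [1, 2] / [3, 4] / [5, 6] / [7]
Final shape: (2, 2, 2, 1).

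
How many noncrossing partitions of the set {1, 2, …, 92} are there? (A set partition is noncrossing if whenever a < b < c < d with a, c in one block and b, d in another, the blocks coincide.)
C_92 = 15487357822491889407128326963778343232013931127835600

These noncrossing partitions are counted by the Catalan number C_n = (1/(n + 1)) · C(2n, n). For n = 92: C_92 = (1/93) · C(184, 92) = 1440324277491745714862934407631385920577295594888710800/93 = 15487357822491889407128326963778343232013931127835600.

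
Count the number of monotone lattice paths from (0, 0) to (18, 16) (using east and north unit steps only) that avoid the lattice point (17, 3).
Number of paths = 2203945470

Total paths from (0, 0) to (18, 16): C(34, 18) = 2203961430. Paths through (17, 3): (paths (0, 0) → (17, 3)) × (paths (17, 3) → (18, 16)) = C(20, 17) · C(14, 1) = 1140 · 14 = 15960. Avoidance count = 2203961430 − 15960 = 2203945470.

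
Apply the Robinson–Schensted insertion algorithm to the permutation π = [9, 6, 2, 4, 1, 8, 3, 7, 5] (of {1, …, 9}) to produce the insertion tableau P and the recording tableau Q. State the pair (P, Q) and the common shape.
P = [1, 3, 5] / [2, 4, 7] / [6, 8] / [9];  Q = [1, 4, 6] / [2, 7, 8] / [3, 9] / [5];  common shape = (3, 3, 2, 1)

Row-insert the values π_1, π_2, … into P one at a time, bumping the leftmost entry strictly greater than the inserted value down to the next row. The recording tableau Q records, in position (i, j), the step at which that cell was added to P.
  Insert 9 (step 1): P = [9];  Q = [1]
  Insert 6 (step 2): P = [6] / [9];  Q = [1] / [2]
  Insert 2 (step 3): P = [2] / [6] / [9];  Q = [1] / [2] / [3]
  Insert 4 (step 4): P = [2, 4] / [6] / [9];  Q = [1, 4] / [2] / [3]
  Insert 1 (step 5): P = [1, 4] / [2] / [6] / [9];  Q = [1, 4] / [2] / [3] / [5]
  Insert 8 (step 6): P = [1, 4, 8] / [2] / [6] / [9];  Q = [1, 4, 6] / [2] / [3] / [5]
  Insert 3 (step 7): P = [1, 3, 8] / [2, 4] / [6] / [9];  Q = [1, 4, 6] / [2, 7] / [3] / [5]
  Insert 7 (step 8): P = [1, 3, 7] / [2, 4, 8] / [6] / [9];  Q = [1, 4, 6] / [2, 7, 8] / [3] / [5]
  Insert 5 (step 9): P = [1, 3, 5] / [2, 4, 7] / [6, 8] / [9];  Q = [1, 4, 6] / [2, 7, 8] / [3, 9] / [5]
Final shape: (3, 3, 2, 1).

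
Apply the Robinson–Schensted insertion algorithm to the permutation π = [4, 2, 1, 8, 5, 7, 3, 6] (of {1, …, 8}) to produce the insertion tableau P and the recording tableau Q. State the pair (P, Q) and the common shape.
P = [1, 3, 6] / [2, 5, 7] / [4, 8];  Q = [1, 4, 6] / [2, 5, 8] / [3, 7];  common shape = (3, 3, 2)

Row-insert the values π_1, π_2, … into P one at a time, bumping the leftmost entry strictly greater than the inserted value down to the next row. The recording tableau Q records, in position (i, j), the step at which that cell was added to P.
  Insert 4 (step 1): P = [4];  Q = [1]
  Insert 2 (step 2): P = [2] / [4];  Q = [1] / [2]
  Insert 1 (step 3): P = [1] / [2] / [4];  Q = [1] / [2] / [3]
  Insert 8 (step 4): P = [1, 8] / [2] / [4];  Q = [1, 4] / [2] / [3]
  Insert 5 (step 5): P = [1, 5] / [2, 8] / [4];  Q = [1, 4] / [2, 5] / [3]
  Insert 7 (step 6): P = [1, 5, 7] / [2, 8] / [4];  Q = [1, 4, 6] / [2, 5] / [3]
  Insert 3 (step 7): P = [1, 3, 7] / [2, 5] / [4, 8];  Q = [1, 4, 6] / [2, 5] / [3, 7]
  Insert 6 (step 8): P = [1, 3, 6] / [2, 5, 7] / [4, 8];  Q = [1, 4, 6] / [2, 5, 8] / [3, 7]
Final shape: (3, 3, 2).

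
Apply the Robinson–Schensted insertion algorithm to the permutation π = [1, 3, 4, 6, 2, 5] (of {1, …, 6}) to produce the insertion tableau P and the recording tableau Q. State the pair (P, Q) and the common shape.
P = [1, 2, 4, 5] / [3, 6];  Q = [1, 2, 3, 4] / [5, 6];  common shape = (4, 2)

Row-insert the values π_1, π_2, … into P one at a time, bumping the leftmost entry strictly greater than the inserted value down to the next row. The recording tableau Q records, in position (i, j), the step at which that cell was added to P.
  Insert 1 (step 1): P = [1];  Q = [1]
  Insert 3 (step 2): P = [1, 3];  Q = [1, 2]
  Insert 4 (step 3): P = [1, 3, 4];  Q = [1, 2, 3]
  Insert 6 (step 4): P = [1, 3, 4, 6];  Q = [1, 2, 3, 4]
  Insert 2 (step 5): P = [1, 2, 4, 6] / [3];  Q = [1, 2, 3, 4] / [5]
  Insert 5 (step 6): P = [1, 2, 4, 5] / [3, 6];  Q = [1, 2, 3, 4] / [5, 6]
Final shape: (4, 2).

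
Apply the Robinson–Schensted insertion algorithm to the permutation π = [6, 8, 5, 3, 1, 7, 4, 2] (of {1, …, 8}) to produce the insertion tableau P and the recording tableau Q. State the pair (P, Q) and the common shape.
P = [1, 2] / [3, 4] / [5, 7] / [6, 8];  Q = [1, 2] / [3, 6] / [4, 7] / [5, 8];  common shape = (2, 2, 2, 2)

Row-insert the values π_1, π_2, … into P one at a time, bumping the leftmost entry strictly greater than the inserted value down to the next row. The recording tableau Q records, in position (i, j), the step at which that cell was added to P.
  Insert 6 (step 1): P = [6];  Q = [1]
  Insert 8 (step 2): P = [6, 8];  Q = [1, 2]
  Insert 5 (step 3): P = [5, 8] / [6];  Q = [1, 2] / [3]
  Insert 3 (step 4): P = [3, 8] / [5] / [6];  Q = [1, 2] / [3] / [4]
  Insert 1 (step 5): P = [1, 8] / [3] / [5] / [6];  Q = [1, 2] / [3] / [4] / [5]
  Insert 7 (step 6): P = [1, 7] / [3, 8] / [5] / [6];  Q = [1, 2] / [3, 6] / [4] / [5]
  Insert 4 (step 7): P = [1, 4] / [3, 7] / [5, 8] / [6];  Q = [1, 2] / [3, 6] / [4, 7] / [5]
  Insert 2 (step 8): P = [1, 2] / [3, 4] / [5, 7] / [6, 8];  Q = [1, 2] / [3, 6] / [4, 7] / [5, 8]
Final shape: (2, 2, 2, 2).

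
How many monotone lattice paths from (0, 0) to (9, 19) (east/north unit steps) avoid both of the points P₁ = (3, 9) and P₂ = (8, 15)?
Number of paths = 3201770

Inclusion–exclusion. Total paths: C(28, 9) = 6906900. Through P₁: C(12, 3)·C(16, 6) = 1761760. Through P₂: C(23, 8)·C(5, 1) = 2451570. Since P₁ is strictly southwest of P₂, a monotone path through both must visit P₁ then P₂; paths through both = C(12, 3)·C(11, 5)·C(5, 1) = 508200. Avoid both = 6906900 − 1761760 − 2451570 + 508200 = 3201770.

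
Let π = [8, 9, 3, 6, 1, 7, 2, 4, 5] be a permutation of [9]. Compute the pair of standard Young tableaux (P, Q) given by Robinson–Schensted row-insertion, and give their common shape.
P = [1, 2, 4, 5] / [3, 6, 7] / [8, 9];  Q = [1, 2, 6, 9] / [3, 4, 8] / [5, 7];  common shape = (4, 3, 2)

Row-insert the values π_1, π_2, … into P one at a time, bumping the leftmost entry strictly greater than the inserted value down to the next row. The recording tableau Q records, in position (i, j), the step at which that cell was added to P.
  Insert 8 (step 1): P = [8];  Q = [1]
  Insert 9 (step 2): P = [8, 9];  Q = [1, 2]
  Insert 3 (step 3): P = [3, 9] / [8];  Q = [1, 2] / [3]
  Insert 6 (step 4): P = [3, 6] / [8, 9];  Q = [1, 2] / [3, 4]
  Insert 1 (step 5): P = [1, 6] / [3, 9] / [8];  Q = [1, 2] / [3, 4] / [5]
  Insert 7 (step 6): P = [1, 6, 7] / [3, 9] / [8];  Q = [1, 2, 6] / [3, 4] / [5]
  Insert 2 (step 7): P = [1, 2, 7] / [3, 6] / [8, 9];  Q = [1, 2, 6] / [3, 4] / [5, 7]
  Insert 4 (step 8): P = [1, 2, 4] / [3, 6, 7] / [8, 9];  Q = [1, 2, 6] / [3, 4, 8] / [5, 7]
  Insert 5 (step 9): P = [1, 2, 4, 5] / [3, 6, 7] / [8, 9];  Q = [1, 2, 6, 9] / [3, 4, 8] / [5, 7]
Final shape: (4, 3, 2).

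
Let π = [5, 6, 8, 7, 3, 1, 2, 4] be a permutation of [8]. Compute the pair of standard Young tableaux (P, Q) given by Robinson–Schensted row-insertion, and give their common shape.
P = [1, 2, 4] / [3, 6, 7] / [5] / [8];  Q = [1, 2, 3] / [4, 7, 8] / [5] / [6];  common shape = (3, 3, 1, 1)

Row-insert the values π_1, π_2, … into P one at a time, bumping the leftmost entry strictly greater than the inserted value down to the next row. The recording tableau Q records, in position (i, j), the step at which that cell was added to P.
  Insert 5 (step 1): P = [5];  Q = [1]
  Insert 6 (step 2): P = [5, 6];  Q = [1, 2]
  Insert 8 (step 3): P = [5, 6, 8];  Q = [1, 2, 3]
  Insert 7 (step 4): P = [5, 6, 7] / [8];  Q = [1, 2, 3] / [4]
  Insert 3 (step 5): P = [3, 6, 7] / [5] / [8];  Q = [1, 2, 3] / [4] / [5]
  Insert 1 (step 6): P = [1, 6, 7] / [3] / [5] / [8];  Q = [1, 2, 3] / [4] / [5] / [6]
  Insert 2 (step 7): P = [1, 2, 7] / [3, 6] / [5] / [8];  Q = [1, 2, 3] / [4, 7] / [5] / [6]
  Insert 4 (step 8): P = [1, 2, 4] / [3, 6, 7] / [5] / [8];  Q = [1, 2, 3] / [4, 7, 8] / [5] / [6]
Final shape: (3, 3, 1, 1).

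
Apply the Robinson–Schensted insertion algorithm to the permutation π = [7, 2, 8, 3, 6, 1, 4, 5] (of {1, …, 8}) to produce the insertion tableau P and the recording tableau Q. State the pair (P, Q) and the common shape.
P = [1, 3, 4, 5] / [2, 6] / [7, 8];  Q = [1, 3, 5, 8] / [2, 4] / [6, 7];  common shape = (4, 2, 2)

Row-insert the values π_1, π_2, … into P one at a time, bumping the leftmost entry strictly greater than the inserted value down to the next row. The recording tableau Q records, in position (i, j), the step at which that cell was added to P.
  Insert 7 (step 1): P = [7];  Q = [1]
  Insert 2 (step 2): P = [2] / [7];  Q = [1] / [2]
  Insert 8 (step 3): P = [2, 8] / [7];  Q = [1, 3] / [2]
  Insert 3 (step 4): P = [2, 3] / [7, 8];  Q = [1, 3] / [2, 4]
  Insert 6 (step 5): P = [2, 3, 6] / [7, 8];  Q = [1, 3, 5] / [2, 4]
  Insert 1 (step 6): P = [1, 3, 6] / [2, 8] / [7];  Q = [1, 3, 5] / [2, 4] / [6]
  Insert 4 (step 7): P = [1, 3, 4] / [2, 6] / [7, 8];  Q = [1, 3, 5] / [2, 4] / [6, 7]
  Insert 5 (step 8): P = [1, 3, 4, 5] / [2, 6] / [7, 8];  Q = [1, 3, 5, 8] / [2, 4] / [6, 7]
Final shape: (4, 2, 2).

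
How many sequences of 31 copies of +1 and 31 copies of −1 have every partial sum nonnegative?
C_31 = 14544636039226909

These ballot sequences are counted by the Catalan number C_n = (1/(n + 1)) · C(2n, n). For n = 31: C_31 = (1/32) · C(62, 31) = 465428353255261088/32 = 14544636039226909.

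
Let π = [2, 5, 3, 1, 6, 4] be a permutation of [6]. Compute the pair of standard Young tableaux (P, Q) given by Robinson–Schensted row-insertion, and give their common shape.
P = [1, 3, 4] / [2, 6] / [5];  Q = [1, 2, 5] / [3, 6] / [4];  common shape = (3, 2, 1)

Row-insert the values π_1, π_2, … into P one at a time, bumping the leftmost entry strictly greater than the inserted value down to the next row. The recording tableau Q records, in position (i, j), the step at which that cell was added to P.
  Insert 2 (step 1): P = [2];  Q = [1]
  Insert 5 (step 2): P = [2, 5];  Q = [1, 2]
  Insert 3 (step 3): P = [2, 3] / [5];  Q = [1, 2] / [3]
  Insert 1 (step 4): P = [1, 3] / [2] / [5];  Q = [1, 2] / [3] / [4]
  Insert 6 (step 5): P = [1, 3, 6] / [2] / [5];  Q = [1, 2, 5] / [3] / [4]
  Insert 4 (step 6): P = [1, 3, 4] / [2, 6] / [5];  Q = [1, 2, 5] / [3, 6] / [4]
Final shape: (3, 2, 1).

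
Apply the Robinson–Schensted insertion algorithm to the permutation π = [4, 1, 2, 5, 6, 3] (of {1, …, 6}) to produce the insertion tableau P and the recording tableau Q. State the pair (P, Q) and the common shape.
P = [1, 2, 3, 6] / [4, 5];  Q = [1, 3, 4, 5] / [2, 6];  common shape = (4, 2)

Row-insert the values π_1, π_2, … into P one at a time, bumping the leftmost entry strictly greater than the inserted value down to the next row. The recording tableau Q records, in position (i, j), the step at which that cell was added to P.
  Insert 4 (step 1): P = [4];  Q = [1]
  Insert 1 (step 2): P = [1] / [4];  Q = [1] / [2]
  Insert 2 (step 3): P = [1, 2] / [4];  Q = [1, 3] / [2]
  Insert 5 (step 4): P = [1, 2, 5] / [4];  Q = [1, 3, 4] / [2]
  Insert 6 (step 5): P = [1, 2, 5, 6] / [4];  Q = [1, 3, 4, 5] / [2]
  Insert 3 (step 6): P = [1, 2, 3, 6] / [4, 5];  Q = [1, 3, 4, 5] / [2, 6]
Final shape: (4, 2).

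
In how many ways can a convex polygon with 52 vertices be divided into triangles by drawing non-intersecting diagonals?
C_50 = 1978261657756160653623774456

These polygon triangulations are counted by the Catalan number C_n = (1/(n + 1)) · C(2n, n). For n = 50: C_50 = (1/51) · C(100, 50) = 100891344545564193334812497256/51 = 1978261657756160653623774456.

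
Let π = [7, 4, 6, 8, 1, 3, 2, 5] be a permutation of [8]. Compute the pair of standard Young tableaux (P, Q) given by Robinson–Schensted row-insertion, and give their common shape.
P = [1, 2, 5] / [3, 6, 8] / [4] / [7];  Q = [1, 3, 4] / [2, 6, 8] / [5] / [7];  common shape = (3, 3, 1, 1)

Row-insert the values π_1, π_2, … into P one at a time, bumping the leftmost entry strictly greater than the inserted value down to the next row. The recording tableau Q records, in position (i, j), the step at which that cell was added to P.
  Insert 7 (step 1): P = [7];  Q = [1]
  Insert 4 (step 2): P = [4] / [7];  Q = [1] / [2]
  Insert 6 (step 3): P = [4, 6] / [7];  Q = [1, 3] / [2]
  Insert 8 (step 4): P = [4, 6, 8] / [7];  Q = [1, 3, 4] / [2]
  Insert 1 (step 5): P = [1, 6, 8] / [4] / [7];  Q = [1, 3, 4] / [2] / [5]
  Insert 3 (step 6): P = [1, 3, 8] / [4, 6] / [7];  Q = [1, 3, 4] / [2, 6] / [5]
  Insert 2 (step 7): P = [1, 2, 8] / [3, 6] / [4] / [7];  Q = [1, 3, 4] / [2, 6] / [5] / [7]
  Insert 5 (step 8): P = [1, 2, 5] / [3, 6, 8] / [4] / [7];  Q = [1, 3, 4] / [2, 6, 8] / [5] / [7]
Final shape: (3, 3, 1, 1).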